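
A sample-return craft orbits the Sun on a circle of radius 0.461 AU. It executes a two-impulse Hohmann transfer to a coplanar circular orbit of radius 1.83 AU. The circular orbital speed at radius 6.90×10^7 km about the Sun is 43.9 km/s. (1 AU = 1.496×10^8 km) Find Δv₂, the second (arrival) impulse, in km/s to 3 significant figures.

From the circular-orbit relation v² = μ/r at r = 6.90×10^7 km: μ = v²r = (43.9)² × 6.90×10^7 = 1.32977×10^11 km³/s².
In km: r₁ = 0.461 × 1.496×10^8 = 6.89656×10^7 km; r₂ = 1.83 × 1.496×10^8 = 2.73768×10^8 km.
Semi-major axis of the transfer orbit: a_t = (6.89656×10^7 + 2.73768×10^8)/2 = 1.713668×10^8 km.
On the circular orbit at r = 2.73768×10^8 km, v_c = √(μ/r) = 22.039 km/s.
Transfer-orbit speed at the same r (vis-viva, a = a_t): v_t = √[μ(2/r − 1/a_t)] = 13.981 km/s.
Δv₂ = |v_t − v_c| = |13.981 − 22.039| = 8.058 km/s.

Δv₂ = 8.06 km/s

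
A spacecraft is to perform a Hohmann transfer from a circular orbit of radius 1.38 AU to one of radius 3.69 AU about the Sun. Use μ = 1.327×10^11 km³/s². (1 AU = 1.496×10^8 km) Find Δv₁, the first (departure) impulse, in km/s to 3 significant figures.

In km: r₁ = 1.38 × 1.496×10^8 = 2.06448×10^8 km; r₂ = 3.69 × 1.496×10^8 = 5.52024×10^8 km.
Semi-major axis of the transfer orbit: a_t = (2.06448×10^8 + 5.52024×10^8)/2 = 3.79236×10^8 km.
On the circular orbit at r = 2.06448×10^8 km, v_c = √(μ/r) = 25.353 km/s.
Vis-viva on the transfer ellipse at r = 2.06448×10^8 km gives v_t = √[μ(2/r − 1/a_t)] = 30.588 km/s.
Δv₁ = |v_t − v_c| = |30.588 − 25.353| = 5.235 km/s.

Δv₁ = 5.24 km/s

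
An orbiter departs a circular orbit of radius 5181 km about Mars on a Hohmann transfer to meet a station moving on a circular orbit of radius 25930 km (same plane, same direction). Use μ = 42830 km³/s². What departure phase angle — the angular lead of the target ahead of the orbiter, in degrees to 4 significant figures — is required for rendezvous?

Semi-major axis of the transfer orbit: a_t = (5181 + 25930)/2 = 15555.5 km.
The half-period of the transfer ellipse is t = π√(a_t³/μ) = 29451.1 s.
The target's mean motion on its circular orbit is ω₂ = √(μ/r₂³) = 4.95644×10^-5 rad/s.
Angle swept by the target during transfer: ω₂·t = 1.45973 rad = 83.64°.
Arrival is 180° from departure on the ellipse, so φ = 180° − 83.64° = 96.36°.

φ = 96.36°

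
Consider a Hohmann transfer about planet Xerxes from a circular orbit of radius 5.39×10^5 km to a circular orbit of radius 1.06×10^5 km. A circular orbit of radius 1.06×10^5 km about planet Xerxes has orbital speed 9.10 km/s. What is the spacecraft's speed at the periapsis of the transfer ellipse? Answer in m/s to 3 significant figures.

From the circular-orbit relation v² = μ/r at r = 1.06×10^5 km: μ = v²r = (9.10)² × 1.06×10^5 = 8.77786×10^6 km³/s².
Semi-major axis of the transfer orbit: a_t = (5.390×10^5 + 1.060×10^5)/2 = 3.225×10^5 km.
The periapsis of the transfer ellipse is at r = 1.060×10^5 km.
Applying v² = μ(2/r − 1/a_t): v = 11.76 km/s.

v = 11800 m/s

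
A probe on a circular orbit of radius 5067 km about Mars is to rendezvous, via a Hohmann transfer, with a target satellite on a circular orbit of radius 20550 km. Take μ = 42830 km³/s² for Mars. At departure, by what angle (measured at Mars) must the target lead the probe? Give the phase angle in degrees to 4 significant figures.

φ = 91.43°

The Hohmann ellipse has a_t = (r₁ + r₂)/2 = 12808.5 km.
Transfer time t = π√(a_t³/μ) = 22005 s.
Target angular speed ω₂ = √(μ/r₂³) = 7.0252×10^-5 rad/s.
Angle swept by the target during transfer: ω₂·t = 1.5459 rad = 88.57°.
The probe traverses 180° on the transfer ellipse, so the target must lead by 180° − 88.57° = 91.43°.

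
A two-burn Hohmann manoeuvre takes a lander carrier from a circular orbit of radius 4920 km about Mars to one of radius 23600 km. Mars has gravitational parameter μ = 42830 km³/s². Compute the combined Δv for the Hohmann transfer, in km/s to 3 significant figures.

The Hohmann ellipse has a_t = (r₁ + r₂)/2 = 14260 km.
At r₁ the circular-orbit speed is v₁ = √(μ/r₁) = 2.9505 km/s.
On the transfer ellipse at r₁, v² = μ(2/r − 1/a) gives v_p = √[μ(2/r₁ − 1/a_t)] = 3.7957 km/s.
First burn Δv₁ = |v_p − v₁| = 0.8452 km/s.
At r₂, v₂ = √(μ/r₂) = 1.3472 km/s.
Transfer-orbit speed at r₂: v_a = √[μ(2/r₂ − 1/a_t)] = 0.79130 km/s.
Second burn Δv₂ = |v₂ − v_a| = 0.5559 km/s.
Δv = Δv₁ + Δv₂ = 0.8452 + 0.5559 = 1.401 km/s.

Δv = 1.40 km/s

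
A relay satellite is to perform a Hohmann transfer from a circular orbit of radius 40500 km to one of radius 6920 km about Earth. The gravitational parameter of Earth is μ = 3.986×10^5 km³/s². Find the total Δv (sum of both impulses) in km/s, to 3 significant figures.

Transfer-ellipse semi-major axis a_t = (r₁ + r₂)/2 = (40500 + 6920)/2 = 23710 km.
Circular speed at r₁: v₁ = √(μ/r₁) = √(3.986×10^5/40500) = 3.137 km/s.
On the transfer ellipse at r₁, vis-viva equation gives v_a = √[μ(2/r₁ − 1/a_t)] = 1.695 km/s.
First burn Δv₁ = |v_a − v₁| = 1.442 km/s.
At r₂, v₂ = √(μ/r₂) = 7.5895 km/s.
Transfer-orbit speed at r₂: v_p = √[μ(2/r₂ − 1/a_t)] = 9.9192 km/s.
Second burn Δv₂ = |v₂ − v_p| = 2.330 km/s.
Δv = Δv₁ + Δv₂ = 1.442 + 2.330 = 3.772 km/s.

Δv = 3.77 km/s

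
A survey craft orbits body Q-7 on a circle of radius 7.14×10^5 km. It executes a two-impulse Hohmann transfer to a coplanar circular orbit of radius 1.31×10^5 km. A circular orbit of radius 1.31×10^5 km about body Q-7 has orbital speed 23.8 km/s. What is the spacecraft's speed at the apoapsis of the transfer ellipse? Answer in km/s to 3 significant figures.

v = 5.68 km/s

From the circular-orbit relation v² = μ/r at r = 1.31×10^5 km: μ = v²r = (23.8)² × 1.31×10^5 = 7.42036×10^7 km³/s².
The Hohmann ellipse has a_t = (r₁ + r₂)/2 = 4.225×10^5 km.
At apoapsis, r = 7.140×10^5 km.
Vis-viva: v = √[μ(2/r − 1/a_t)] = √[7.42036×10^7 × (2/7.140×10^5 − 1/4.225×10^5)] = 5.677 km/s.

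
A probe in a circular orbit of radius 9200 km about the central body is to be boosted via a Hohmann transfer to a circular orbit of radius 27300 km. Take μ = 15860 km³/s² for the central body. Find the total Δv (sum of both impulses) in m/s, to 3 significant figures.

Transfer-ellipse semi-major axis a_t = (r₁ + r₂)/2 = (9200 + 27300)/2 = 18250 km.
At r₁ the circular-orbit speed is v₁ = √(μ/r₁) = 1.3130 km/s.
On the transfer ellipse at r₁, v² = μ(2/r − 1/a) gives v_p = √[μ(2/r₁ − 1/a_t)] = 1.6059 km/s.
First burn Δv₁ = |v_p − v₁| = 0.2929 km/s.
At r₂, v₂ = √(μ/r₂) = 0.7622 km/s.
Transfer-orbit speed at r₂: v_a = √[μ(2/r₂ − 1/a_t)] = 0.5412 km/s.
Second burn Δv₂ = |v₂ − v_a| = 0.2210 km/s.
Total Δv = Δv₁ + Δv₂ = 0.5139 km/s.

Δv = 514 m/s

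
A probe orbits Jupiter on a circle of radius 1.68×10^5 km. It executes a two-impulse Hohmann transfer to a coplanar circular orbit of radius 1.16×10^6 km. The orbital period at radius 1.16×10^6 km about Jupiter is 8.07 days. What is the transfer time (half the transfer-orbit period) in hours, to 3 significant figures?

t = 41.9 hours

From Kepler's third law T² = 4π²r³/μ at r = 1.16×10^6 km, T = 8.07 days = 8.07 × 86400 s = 6.97248×10^5 s: μ = 4π²r³/T² = 1.26753×10^8 km³/s².
Semi-major axis of the transfer orbit: a_t = (1.680×10^5 + 1.160×10^6)/2 = 6.640×10^5 km.
Half the transfer-orbit period gives t = π√(a_t³/μ) = 1.510×10^5 s.
Converting: 1.510×10^5 s ÷ 3600 s/hour = 41.9 hours.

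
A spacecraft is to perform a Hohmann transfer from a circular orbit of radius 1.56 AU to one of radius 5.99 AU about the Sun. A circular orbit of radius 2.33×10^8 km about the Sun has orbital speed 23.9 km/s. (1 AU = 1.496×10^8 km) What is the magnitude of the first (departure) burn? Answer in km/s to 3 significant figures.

Δv₁ = 6.20 km/s

From the circular-orbit relation v² = μ/r at r = 2.33×10^8 km: μ = v²r = (23.9)² × 2.33×10^8 = 1.33092×10^11 km³/s².
In km: r₁ = 1.56 × 1.496×10^8 = 2.33376×10^8 km; r₂ = 5.99 × 1.496×10^8 = 8.96104×10^8 km.
The Hohmann ellipse has a_t = (r₁ + r₂)/2 = 5.6474×10^8 km.
On the circular orbit at r = 2.33376×10^8 km, v_c = √(μ/r) = 23.881 km/s.
Transfer-orbit speed at the same r (vis-viva, a = a_t): v_t = √[μ(2/r − 1/a_t)] = 30.082 km/s.
Δv₁ = |v_t − v_c| = |30.082 − 23.881| = 6.201 km/s.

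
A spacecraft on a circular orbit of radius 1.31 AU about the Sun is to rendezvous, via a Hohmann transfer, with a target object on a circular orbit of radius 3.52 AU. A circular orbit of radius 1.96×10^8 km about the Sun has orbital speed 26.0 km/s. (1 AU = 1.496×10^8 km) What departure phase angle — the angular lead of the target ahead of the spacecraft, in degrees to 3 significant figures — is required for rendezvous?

From the circular-orbit relation v² = μ/r at r = 1.96×10^8 km: μ = v²r = (26.0)² × 1.96×10^8 = 1.32496×10^11 km³/s².
In km: r₁ = 1.31 × 1.496×10^8 = 1.95976×10^8 km; r₂ = 3.52 × 1.496×10^8 = 5.26592×10^8 km.
Semi-major axis of the transfer orbit: a_t = (1.95976×10^8 + 5.26592×10^8)/2 = 3.61284×10^8 km.
Transfer time t = π√(a_t³/μ) = 5.927×10^7 s.
Target angular speed ω₂ = √(μ/r₂³) = 3.012×10^-8 rad/s.
Angle swept by the target during transfer: ω₂·t = 1.785 rad = 102.3°.
Arrival is 180° from departure on the ellipse, so φ = 180° − 102.3° = 77.7°.

φ = 77.7°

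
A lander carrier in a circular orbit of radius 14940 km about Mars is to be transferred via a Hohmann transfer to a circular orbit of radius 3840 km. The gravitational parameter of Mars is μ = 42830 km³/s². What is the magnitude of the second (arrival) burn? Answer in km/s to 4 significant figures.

Semi-major axis of the transfer orbit: a_t = (14940 + 3840)/2 = 9390 km.
On the circular orbit at r = 3840 km, v_c = √(μ/r) = 3.3397 km/s.
Transfer-orbit speed at the same r (vis-viva, a = a_t): v_t = √[μ(2/r − 1/a_t)] = 4.2126 km/s.
Δv₂ = |v_t − v_c| = |4.2126 − 3.3397| = 0.8729 km/s.

Δv₂ = 0.8729 km/s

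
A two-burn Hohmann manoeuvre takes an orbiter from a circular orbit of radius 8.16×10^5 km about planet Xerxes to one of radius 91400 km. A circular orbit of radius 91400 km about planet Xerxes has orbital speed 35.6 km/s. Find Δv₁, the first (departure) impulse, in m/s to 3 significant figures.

Δv₁ = 6570 m/s

From the circular-orbit relation v² = μ/r at r = 91400 km: μ = v²r = (35.6)² × 91400 = 1.15837×10^8 km³/s².
The Hohmann ellipse has a_t = (r₁ + r₂)/2 = 4.537×10^5 km.
On the circular orbit at r = 8.160×10^5 km, v_c = √(μ/r) = 11.915 km/s.
Vis-viva on the transfer ellipse at r = 8.160×10^5 km gives v_t = √[μ(2/r − 1/a_t)] = 5.3477 km/s.
Δv₁ = |v_t − v_c| = |5.3477 − 11.915| = 6.567 km/s.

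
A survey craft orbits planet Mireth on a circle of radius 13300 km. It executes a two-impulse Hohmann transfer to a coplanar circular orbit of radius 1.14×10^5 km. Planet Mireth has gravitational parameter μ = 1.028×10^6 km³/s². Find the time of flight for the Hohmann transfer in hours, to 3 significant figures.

t = 13.8 hours

The Hohmann ellipse has a_t = (r₁ + r₂)/2 = 63650 km.
Half the transfer-orbit period gives t = π√(a_t³/μ) = 49760 s.
Converting: 49760 s ÷ 3600 s/hour = 13.8 hours.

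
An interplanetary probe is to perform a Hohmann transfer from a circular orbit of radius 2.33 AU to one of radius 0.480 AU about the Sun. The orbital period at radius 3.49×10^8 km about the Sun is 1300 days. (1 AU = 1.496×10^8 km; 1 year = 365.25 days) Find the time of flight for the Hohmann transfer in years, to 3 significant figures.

From Kepler's third law T² = 4π²r³/μ at r = 3.49×10^8 km, T = 1300 days = 1300 × 86400 s = 1.1232×10^8 s: μ = 4π²r³/T² = 1.33021×10^11 km³/s².
In km: r₁ = 2.33 × 1.496×10^8 = 3.48568×10^8 km; r₂ = 0.480 × 1.496×10^8 = 7.1808×10^7 km.
Semi-major axis of the transfer orbit: a_t = (3.48568×10^8 + 7.1808×10^7)/2 = 2.10188×10^8 km.
By Kepler's third law the transfer-orbit period is T = 2π√(a_t³/μ), so t = T/2 = 2.625×10^7 s.
Converting: 2.625×10^7 s ÷ 3.15576×10^7 s/year (365.25 × 86400) = 0.832 years.

t = 0.832 years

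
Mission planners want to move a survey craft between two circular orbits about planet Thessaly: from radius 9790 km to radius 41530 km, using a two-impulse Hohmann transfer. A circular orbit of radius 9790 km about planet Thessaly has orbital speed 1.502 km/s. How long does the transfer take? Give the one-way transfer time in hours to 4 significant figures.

From the circular-orbit relation v² = μ/r at r = 9790 km: μ = v²r = (1.502)² × 9790 = 22086.3 km³/s².
Semi-major axis of the transfer orbit: a_t = (9790 + 41530)/2 = 25660 km.
Transfer time t = π√(a_t³/μ) = π√((25660)³ / 22086.3) = 86890 s.
Converting: 86890 s ÷ 3600 s/hour = 24.14 hours.

t = 24.14 hours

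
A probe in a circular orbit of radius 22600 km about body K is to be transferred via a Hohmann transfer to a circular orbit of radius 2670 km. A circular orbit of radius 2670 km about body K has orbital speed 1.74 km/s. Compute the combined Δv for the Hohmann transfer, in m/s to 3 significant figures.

Δv = 910 m/s

From the circular-orbit relation v² = μ/r at r = 2670 km: μ = v²r = (1.74)² × 2670 = 8083.69 km³/s².
Semi-major axis of the transfer orbit: a_t = (22600 + 2670)/2 = 12635 km.
At r₁ the circular-orbit speed is v₁ = √(μ/r₁) = 0.59807 km/s.
On the transfer ellipse at r₁, v² = μ(2/r − 1/a) gives v_a = √[μ(2/r₁ − 1/a_t)] = 0.27493 km/s.
First burn Δv₁ = |v_a − v₁| = 0.3231 km/s.
At r₂, v₂ = √(μ/r₂) = 1.7400 km/s.
Transfer-orbit speed at r₂: v_p = √[μ(2/r₂ − 1/a_t)] = 2.3271 km/s.
Second burn Δv₂ = |v₂ − v_p| = 0.5871 km/s.
Total Δv = Δv₁ + Δv₂ = 0.9102 km/s.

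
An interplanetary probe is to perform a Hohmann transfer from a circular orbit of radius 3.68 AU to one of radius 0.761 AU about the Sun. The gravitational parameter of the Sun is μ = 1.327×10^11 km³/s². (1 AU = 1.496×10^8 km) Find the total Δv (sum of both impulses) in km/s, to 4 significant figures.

Δv = 16.25 km/s

In km: r₁ = 3.68 × 1.496×10^8 = 5.50528×10^8 km; r₂ = 0.761 × 1.496×10^8 = 1.138456×10^8 km.
The Hohmann ellipse has a_t = (r₁ + r₂)/2 = 3.321868×10^8 km.
Circular speed at r₁: v₁ = √(μ/r₁) = √(1.327×10^11/5.50528×10^8) = 15.526 km/s.
On the transfer ellipse at r₁, vis-viva equation gives v_a = √[μ(2/r₁ − 1/a_t)] = 9.0889 km/s.
First burn Δv₁ = |v_a − v₁| = 6.437 km/s.
At r₂, v₂ = √(μ/r₂) = 34.141 km/s.
Transfer-orbit speed at r₂: v_p = √[μ(2/r₂ − 1/a_t)] = 43.952 km/s.
Second burn Δv₂ = |v₂ − v_p| = 9.811 km/s.
Total Δv = Δv₁ + Δv₂ = 16.25 km/s.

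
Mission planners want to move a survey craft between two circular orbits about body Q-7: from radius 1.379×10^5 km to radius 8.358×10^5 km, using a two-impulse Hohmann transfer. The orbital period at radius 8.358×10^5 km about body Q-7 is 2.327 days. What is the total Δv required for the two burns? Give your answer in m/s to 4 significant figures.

From Kepler's third law T² = 4π²r³/μ at r = 8.358×10^5 km, T = 2.327 days = 2.327 × 86400 s = 2.010528×10^5 s: μ = 4π²r³/T² = 5.70225×10^8 km³/s².
Transfer-ellipse semi-major axis a_t = (r₁ + r₂)/2 = (1.379×10^5 + 8.358×10^5)/2 = 4.8685×10^5 km.
At r₁ the circular-orbit speed is v₁ = √(μ/r₁) = 64.30 km/s.
On the transfer ellipse at r₁, v² = μ(2/r − 1/a) gives v_p = √[μ(2/r₁ − 1/a_t)] = 84.25 km/s.
First burn Δv₁ = |v_p − v₁| = 19.95 km/s.
At r₂, v₂ = √(μ/r₂) = 26.12 km/s.
Transfer-orbit speed at r₂: v_a = √[μ(2/r₂ − 1/a_t)] = 13.90 km/s.
Second burn Δv₂ = |v₂ − v_a| = 12.22 km/s.
Δv = Δv₁ + Δv₂ = 19.95 + 12.22 = 32.17 km/s.

Δv = 32170 m/s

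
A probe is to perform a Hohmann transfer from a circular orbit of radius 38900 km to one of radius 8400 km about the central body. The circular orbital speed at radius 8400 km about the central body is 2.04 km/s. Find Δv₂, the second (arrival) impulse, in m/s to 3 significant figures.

From the circular-orbit relation v² = μ/r at r = 8400 km: μ = v²r = (2.04)² × 8400 = 34957.4 km³/s².
The Hohmann ellipse has a_t = (r₁ + r₂)/2 = 23650 km.
Circular speed at r = 8400 km: v_c = √(μ/r) = 2.0400 km/s.
Transfer-orbit speed at the same r (vis-viva, a = a_t): v_t = √[μ(2/r − 1/a_t)] = 2.6163 km/s.
Δv₂ = |v_t − v_c| = |2.6163 − 2.0400| = 0.5763 km/s.

Δv₂ = 576 m/s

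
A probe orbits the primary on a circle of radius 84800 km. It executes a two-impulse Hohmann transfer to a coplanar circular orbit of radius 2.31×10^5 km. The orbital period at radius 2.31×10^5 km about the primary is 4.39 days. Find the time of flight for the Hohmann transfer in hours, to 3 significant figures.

t = 29.8 hours

From Kepler's third law T² = 4π²r³/μ at r = 2.31×10^5 km, T = 4.39 days = 4.39 × 86400 s = 3.79296×10^5 s: μ = 4π²r³/T² = 3.38251×10^6 km³/s².
Transfer-ellipse semi-major axis a_t = (r₁ + r₂)/2 = (84800 + 2.310×10^5)/2 = 1.579×10^5 km.
By Kepler's third law the transfer-orbit period is T = 2π√(a_t³/μ), so t = T/2 = 1.072×10^5 s.
Converting: 1.072×10^5 s ÷ 3600 s/hour = 29.8 hours.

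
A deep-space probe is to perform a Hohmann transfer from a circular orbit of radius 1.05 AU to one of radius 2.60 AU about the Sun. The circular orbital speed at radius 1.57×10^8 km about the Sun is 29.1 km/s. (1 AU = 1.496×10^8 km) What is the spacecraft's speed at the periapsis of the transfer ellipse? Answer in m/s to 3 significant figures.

v = 34700 m/s

From the circular-orbit relation v² = μ/r at r = 1.57×10^8 km: μ = v²r = (29.1)² × 1.57×10^8 = 1.32949×10^11 km³/s².
In km: r₁ = 1.05 × 1.496×10^8 = 1.5708×10^8 km; r₂ = 2.60 × 1.496×10^8 = 3.8896×10^8 km.
Semi-major axis of the transfer orbit: a_t = (1.5708×10^8 + 3.8896×10^8)/2 = 2.7302×10^8 km.
The periapsis of the transfer ellipse is at r = 1.5708×10^8 km.
Vis-viva: v = √[μ(2/r − 1/a_t)] = √[1.32949×10^11 × (2/1.5708×10^8 − 1/2.7302×10^8)] = 34.72 km/s.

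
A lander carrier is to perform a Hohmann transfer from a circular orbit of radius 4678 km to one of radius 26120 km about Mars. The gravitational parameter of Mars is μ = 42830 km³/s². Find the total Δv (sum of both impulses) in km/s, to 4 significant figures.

Transfer-ellipse semi-major axis a_t = (r₁ + r₂)/2 = (4678 + 26120)/2 = 15399 km.
Circular speed at r₁: v₁ = √(μ/r₁) = √(42830/4678) = 3.026 km/s.
Transfer-orbit speed at r₁ (vis-viva equation): v_p = √[μ(2/r₁ − 1/a_t)] = 3.941 km/s.
First burn Δv₁ = |v_p − v₁| = 0.9150 km/s.
At r₂, v₂ = √(μ/r₂) = 1.2805 km/s.
Transfer-orbit speed at r₂: v_a = √[μ(2/r₂ − 1/a_t)] = 0.70578 km/s.
Second burn Δv₂ = |v₂ − v_a| = 0.5747 km/s.
Total Δv = Δv₁ + Δv₂ = 1.490 km/s.

Δv = 1.490 km/s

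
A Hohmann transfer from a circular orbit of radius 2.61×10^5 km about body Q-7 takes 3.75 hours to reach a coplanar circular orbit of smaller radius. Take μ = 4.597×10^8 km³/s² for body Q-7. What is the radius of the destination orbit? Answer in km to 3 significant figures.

Transfer time t = 3.75 hours = 13500 s, and t = π√(a_t³/μ).
So a_t = (μ t²/π²)^(1/3) = (4.597×10^8 × (13500)² / π²)^(1/3) = 2.0399×10^5 km.
Since a_t = (r₁ + r₂)/2, r₂ = 2a_t − r₁ = 2×2.0399×10^5 − 2.610×10^5 = 1.4698×10^5 km.

r₂ = 1.47×10^5 km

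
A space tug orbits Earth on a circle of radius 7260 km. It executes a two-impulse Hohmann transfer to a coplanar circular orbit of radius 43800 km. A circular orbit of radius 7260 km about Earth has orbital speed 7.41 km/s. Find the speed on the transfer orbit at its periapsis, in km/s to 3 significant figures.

v = 9.71 km/s

From the circular-orbit relation v² = μ/r at r = 7260 km: μ = v²r = (7.41)² × 7260 = 3.98633×10^5 km³/s².
The Hohmann ellipse has a_t = (r₁ + r₂)/2 = 25530 km.
At periapsis, r = 7260 km.
From the vis-viva equation, v = √[μ(2/r − 1/a_t)] = 9.706 km/s.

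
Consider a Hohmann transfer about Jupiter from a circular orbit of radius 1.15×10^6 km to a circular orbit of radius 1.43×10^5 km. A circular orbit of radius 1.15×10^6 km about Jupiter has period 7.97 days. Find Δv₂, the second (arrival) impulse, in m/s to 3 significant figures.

From Kepler's third law T² = 4π²r³/μ at r = 1.15×10^6 km, T = 7.97 days = 7.97 × 86400 s = 6.88608×10^5 s: μ = 4π²r³/T² = 1.26622×10^8 km³/s².
Semi-major axis of the transfer orbit: a_t = (1.150×10^6 + 1.430×10^5)/2 = 6.465×10^5 km.
On the circular orbit at r = 1.430×10^5 km, v_c = √(μ/r) = 29.76 km/s.
Transfer-orbit speed at the same r (vis-viva, a = a_t): v_t = √[μ(2/r − 1/a_t)] = 39.69 km/s.
Δv₂ = |v_t − v_c| = |39.69 − 29.76| = 9.930 km/s.

Δv₂ = 9930 m/s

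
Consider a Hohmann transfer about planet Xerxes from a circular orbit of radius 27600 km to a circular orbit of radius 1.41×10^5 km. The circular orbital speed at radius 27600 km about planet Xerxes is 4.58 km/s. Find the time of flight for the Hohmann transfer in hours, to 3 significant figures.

t = 28.1 hours

From the circular-orbit relation v² = μ/r at r = 27600 km: μ = v²r = (4.58)² × 27600 = 5.78949×10^5 km³/s².
The Hohmann ellipse has a_t = (r₁ + r₂)/2 = 84300 km.
Half the transfer-orbit period gives t = π√(a_t³/μ) = 1.011×10^5 s.
Converting: 1.011×10^5 s ÷ 3600 s/hour = 28.1 hours.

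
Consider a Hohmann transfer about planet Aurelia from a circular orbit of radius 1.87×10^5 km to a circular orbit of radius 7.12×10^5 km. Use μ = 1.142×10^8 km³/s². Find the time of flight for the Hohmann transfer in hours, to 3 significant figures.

t = 24.6 hours

Semi-major axis of the transfer orbit: a_t = (1.870×10^5 + 7.120×10^5)/2 = 4.495×10^5 km.
By Kepler's third law the transfer-orbit period is T = 2π√(a_t³/μ), so t = T/2 = 88600 s.
Converting: 88600 s ÷ 3600 s/hour = 24.6 hours.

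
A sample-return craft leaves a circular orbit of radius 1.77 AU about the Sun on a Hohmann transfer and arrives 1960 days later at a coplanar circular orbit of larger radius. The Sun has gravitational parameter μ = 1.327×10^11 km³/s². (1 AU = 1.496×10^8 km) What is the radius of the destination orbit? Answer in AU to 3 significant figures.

r₂ = 7.96 AU

In km: r₁ = 1.77 × 1.496×10^8 = 2.64792×10^8 km.
Transfer time t = 1960 days = 1.69344×10^8 s, and t = π√(a_t³/μ).
So a_t = (μ t²/π²)^(1/3) = (1.327×10^11 × (1.69344×10^8)² / π²)^(1/3) = 7.2784×10^8 km.
Since a_t = (r₁ + r₂)/2, r₂ = 2a_t − r₁ = 2×7.2784×10^8 − 2.64792×10^8 = 1.190888×10^9 km.
In AU: r₂ = 1.190888×10^9 / 1.496×10^8 = 7.96 AU.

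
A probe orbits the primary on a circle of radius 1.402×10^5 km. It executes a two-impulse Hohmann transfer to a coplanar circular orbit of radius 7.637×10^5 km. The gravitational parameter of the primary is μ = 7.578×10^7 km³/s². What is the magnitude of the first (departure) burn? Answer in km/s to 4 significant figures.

The Hohmann ellipse has a_t = (r₁ + r₂)/2 = 4.5195×10^5 km.
On the circular orbit at r = 1.402×10^5 km, v_c = √(μ/r) = 23.249 km/s.
Transfer-orbit speed at the same r (vis-viva, a = a_t): v_t = √[μ(2/r − 1/a_t)] = 30.222 km/s.
Δv₁ = |v_t − v_c| = |30.222 − 23.249| = 6.973 km/s.

Δv₁ = 6.973 km/s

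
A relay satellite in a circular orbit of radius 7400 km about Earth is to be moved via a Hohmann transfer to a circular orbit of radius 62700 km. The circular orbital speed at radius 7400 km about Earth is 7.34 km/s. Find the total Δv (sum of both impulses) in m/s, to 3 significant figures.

From the circular-orbit relation v² = μ/r at r = 7400 km: μ = v²r = (7.34)² × 7400 = 3.98679×10^5 km³/s².
The Hohmann ellipse has a_t = (r₁ + r₂)/2 = 35050 km.
Circular speed at r₁: v₁ = √(μ/r₁) = √(3.98679×10^5/7400) = 7.340 km/s.
On the transfer ellipse at r₁, vis-viva gives v_p = √[μ(2/r₁ − 1/a_t)] = 9.817 km/s.
First burn Δv₁ = |v_p − v₁| = 2.477 km/s.
At r₂, v₂ = √(μ/r₂) = 2.522 km/s.
Transfer-orbit speed at r₂: v_a = √[μ(2/r₂ − 1/a_t)] = 1.159 km/s.
Second burn Δv₂ = |v₂ − v_a| = 1.363 km/s.
Total Δv = Δv₁ + Δv₂ = 3.840 km/s.

Δv = 3840 m/s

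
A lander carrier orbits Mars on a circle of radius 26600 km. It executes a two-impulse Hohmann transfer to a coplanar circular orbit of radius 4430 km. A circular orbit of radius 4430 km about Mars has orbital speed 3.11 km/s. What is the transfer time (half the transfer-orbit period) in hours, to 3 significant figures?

t = 8.15 hours

From the circular-orbit relation v² = μ/r at r = 4430 km: μ = v²r = (3.11)² × 4430 = 42847.4 km³/s².
Transfer-ellipse semi-major axis a_t = (r₁ + r₂)/2 = (26600 + 4430)/2 = 15515 km.
By Kepler's third law the transfer-orbit period is T = 2π√(a_t³/μ), so t = T/2 = 29330 s.
Converting: 29330 s ÷ 3600 s/hour = 8.15 hours.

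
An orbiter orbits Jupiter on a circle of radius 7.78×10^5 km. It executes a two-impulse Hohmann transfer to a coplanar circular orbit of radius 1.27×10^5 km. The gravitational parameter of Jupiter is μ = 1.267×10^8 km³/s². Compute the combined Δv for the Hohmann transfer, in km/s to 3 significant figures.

Δv = 15.8 km/s

Semi-major axis of the transfer orbit: a_t = (7.780×10^5 + 1.270×10^5)/2 = 4.525×10^5 km.
Circular speed at r₁: v₁ = √(μ/r₁) = √(1.267×10^8/7.780×10^5) = 12.7614 km/s.
Transfer-orbit speed at r₁ (vis-viva equation): v_a = √[μ(2/r₁ − 1/a_t)] = 6.76069 km/s.
First burn Δv₁ = |v_a − v₁| = 6.001 km/s.
At r₂, v₂ = √(μ/r₂) = 31.59 km/s.
Transfer-orbit speed at r₂: v_p = √[μ(2/r₂ − 1/a_t)] = 41.42 km/s.
Second burn Δv₂ = |v₂ − v_p| = 9.830 km/s.
Total Δv = Δv₁ + Δv₂ = 15.83 km/s.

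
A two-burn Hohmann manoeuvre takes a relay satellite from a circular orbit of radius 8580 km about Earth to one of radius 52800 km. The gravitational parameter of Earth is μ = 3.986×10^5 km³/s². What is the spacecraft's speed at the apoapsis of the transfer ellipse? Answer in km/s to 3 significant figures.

v = 1.45 km/s

Transfer-ellipse semi-major axis a_t = (r₁ + r₂)/2 = (8580 + 52800)/2 = 30690 km.
At apoapsis, r = 52800 km.
Vis-viva: v = √[μ(2/r − 1/a_t)] = √[3.986×10^5 × (2/52800 − 1/30690)] = 1.453 km/s.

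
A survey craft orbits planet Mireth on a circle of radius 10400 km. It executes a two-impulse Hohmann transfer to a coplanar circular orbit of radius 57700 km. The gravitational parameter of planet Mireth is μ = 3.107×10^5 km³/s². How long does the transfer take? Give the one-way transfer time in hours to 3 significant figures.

Transfer-ellipse semi-major axis a_t = (r₁ + r₂)/2 = (10400 + 57700)/2 = 34050 km.
By Kepler's third law the transfer-orbit period is T = 2π√(a_t³/μ), so t = T/2 = 35410 s.
Converting: 35410 s ÷ 3600 s/hour = 9.84 hours.

t = 9.84 hours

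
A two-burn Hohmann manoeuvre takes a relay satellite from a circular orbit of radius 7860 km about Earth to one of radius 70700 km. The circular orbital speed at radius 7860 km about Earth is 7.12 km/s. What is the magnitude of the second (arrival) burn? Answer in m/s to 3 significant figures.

Δv₂ = 1310 m/s

From the circular-orbit relation v² = μ/r at r = 7860 km: μ = v²r = (7.12)² × 7860 = 3.98458×10^5 km³/s².
Semi-major axis of the transfer orbit: a_t = (7860 + 70700)/2 = 39280 km.
On the circular orbit at r = 70700 km, v_c = √(μ/r) = 2.374 km/s.
Vis-viva on the transfer ellipse at r = 70700 km gives v_t = √[μ(2/r − 1/a_t)] = 1.062 km/s.
Δv₂ = |v_t − v_c| = |1.062 − 2.374| = 1.312 km/s.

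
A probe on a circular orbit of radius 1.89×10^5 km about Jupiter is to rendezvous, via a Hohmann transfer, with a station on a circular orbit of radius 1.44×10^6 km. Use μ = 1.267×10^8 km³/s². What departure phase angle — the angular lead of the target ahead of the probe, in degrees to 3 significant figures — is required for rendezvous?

φ = 103°

Transfer-ellipse semi-major axis a_t = (r₁ + r₂)/2 = (1.890×10^5 + 1.440×10^6)/2 = 8.145×10^5 km.
Transfer time t = π√(a_t³/μ) = 2.0516×10^5 s.
Target angular speed ω₂ = √(μ/r₂³) = 6.5140×10^-6 rad/s.
Angle swept by the target during transfer: ω₂·t = 1.3364 rad = 76.57°.
Arrival is 180° from departure on the ellipse, so φ = 180° − 76.57° = 103°.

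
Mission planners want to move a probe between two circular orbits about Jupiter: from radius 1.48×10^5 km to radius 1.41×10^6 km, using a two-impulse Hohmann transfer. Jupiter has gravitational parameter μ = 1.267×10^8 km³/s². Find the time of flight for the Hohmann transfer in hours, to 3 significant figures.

Transfer-ellipse semi-major axis a_t = (r₁ + r₂)/2 = (1.480×10^5 + 1.410×10^6)/2 = 7.790×10^5 km.
Half the transfer-orbit period gives t = π√(a_t³/μ) = 1.919×10^5 s.
Converting: 1.919×10^5 s ÷ 3600 s/hour = 53.3 hours.

t = 53.3 hours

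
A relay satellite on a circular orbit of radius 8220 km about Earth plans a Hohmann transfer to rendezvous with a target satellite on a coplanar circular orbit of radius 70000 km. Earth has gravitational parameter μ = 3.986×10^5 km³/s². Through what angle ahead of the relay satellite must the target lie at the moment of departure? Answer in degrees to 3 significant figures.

φ = 105°

The Hohmann ellipse has a_t = (r₁ + r₂)/2 = 39110 km.
Transfer time t = π√(a_t³/μ) = 38490 s.
The target's mean motion on its circular orbit is ω₂ = √(μ/r₂³) = 3.409×10^-5 rad/s.
Angle swept by the target during transfer: ω₂·t = 1.312 rad = 75.17°.
Arrival is 180° from departure on the ellipse, so φ = 180° − 75.17° = 105°.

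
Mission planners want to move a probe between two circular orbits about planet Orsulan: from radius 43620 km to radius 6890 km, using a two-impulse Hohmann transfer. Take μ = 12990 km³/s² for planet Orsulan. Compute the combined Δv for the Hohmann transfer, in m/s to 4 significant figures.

Δv = 692.1 m/s

The Hohmann ellipse has a_t = (r₁ + r₂)/2 = 25255 km.
Circular speed at r₁: v₁ = √(μ/r₁) = √(12990/43620) = 0.54571 km/s.
On the transfer ellipse at r₁, v² = μ(2/r − 1/a) gives v_a = √[μ(2/r₁ − 1/a_t)] = 0.28503 km/s.
First burn Δv₁ = |v_a − v₁| = 0.26068 km/s.
Circular speed at r₂: v₂ = √(μ/r₂) = 1.37308 km/s.
Transfer-orbit speed at r₂: v_p = √[μ(2/r₂ − 1/a_t)] = 1.80453 km/s.
Second burn Δv₂ = |v₂ − v_p| = 0.43145 km/s.
Total Δv = Δv₁ + Δv₂ = 0.6921 km/s.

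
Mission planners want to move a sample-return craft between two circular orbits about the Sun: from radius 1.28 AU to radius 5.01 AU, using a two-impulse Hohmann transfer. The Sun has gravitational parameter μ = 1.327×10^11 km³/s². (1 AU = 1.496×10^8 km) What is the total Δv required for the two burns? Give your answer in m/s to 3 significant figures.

Δv = 11700 m/s

In km: r₁ = 1.28 × 1.496×10^8 = 1.91488×10^8 km; r₂ = 5.01 × 1.496×10^8 = 7.49496×10^8 km.
The Hohmann ellipse has a_t = (r₁ + r₂)/2 = 4.70492×10^8 km.
At r₁ the circular-orbit speed is v₁ = √(μ/r₁) = 26.325 km/s.
Transfer-orbit speed at r₁ (vis-viva equation): v_p = √[μ(2/r₁ − 1/a_t)] = 33.226 km/s.
First burn Δv₁ = |v_p − v₁| = 6.901 km/s.
At r₂, v₂ = √(μ/r₂) = 13.306 km/s.
Transfer-orbit speed at r₂: v_a = √[μ(2/r₂ − 1/a_t)] = 8.4888 km/s.
Second burn Δv₂ = |v₂ − v_a| = 4.817 km/s.
Δv = Δv₁ + Δv₂ = 6.901 + 4.817 = 11.72 km/s.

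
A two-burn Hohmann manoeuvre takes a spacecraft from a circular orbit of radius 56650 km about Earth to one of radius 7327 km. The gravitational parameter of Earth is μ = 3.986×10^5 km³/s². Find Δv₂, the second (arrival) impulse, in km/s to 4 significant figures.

Δv₂ = 2.440 km/s

Semi-major axis of the transfer orbit: a_t = (56650 + 7327)/2 = 31988.5 km.
Circular speed at r = 7327 km: v_c = √(μ/r) = 7.3757 km/s.
Transfer-orbit speed at the same r (vis-viva, a = a_t): v_t = √[μ(2/r − 1/a_t)] = 9.8154 km/s.
Δv₂ = |v_t − v_c| = |9.8154 − 7.3757| = 2.440 km/s.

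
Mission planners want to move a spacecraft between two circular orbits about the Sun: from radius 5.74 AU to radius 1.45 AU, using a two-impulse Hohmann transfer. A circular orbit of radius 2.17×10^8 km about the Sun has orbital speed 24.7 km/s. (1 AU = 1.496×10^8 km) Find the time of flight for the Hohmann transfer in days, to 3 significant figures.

t = 1250 days

From the circular-orbit relation v² = μ/r at r = 2.17×10^8 km: μ = v²r = (24.7)² × 2.17×10^8 = 1.32390×10^11 km³/s².
In km: r₁ = 5.74 × 1.496×10^8 = 8.58704×10^8 km; r₂ = 1.45 × 1.496×10^8 = 2.1692×10^8 km.
Transfer-ellipse semi-major axis a_t = (r₁ + r₂)/2 = (8.58704×10^8 + 2.1692×10^8)/2 = 5.37812×10^8 km.
Half the transfer-orbit period gives t = π√(a_t³/μ) = 1.077×10^8 s.
Converting: 1.077×10^8 s ÷ 86400 s/day = 1250 days.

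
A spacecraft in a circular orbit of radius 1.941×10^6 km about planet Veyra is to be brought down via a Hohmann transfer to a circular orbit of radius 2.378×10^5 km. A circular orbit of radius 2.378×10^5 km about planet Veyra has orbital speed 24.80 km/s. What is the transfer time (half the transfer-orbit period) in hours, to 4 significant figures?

From the circular-orbit relation v² = μ/r at r = 2.378×10^5 km: μ = v²r = (24.80)² × 2.378×10^5 = 1.46257×10^8 km³/s².
Semi-major axis of the transfer orbit: a_t = (1.941×10^6 + 2.378×10^5)/2 = 1.0894×10^6 km.
Half the transfer-orbit period gives t = π√(a_t³/μ) = 2.9537×10^5 s.
Converting: 2.9537×10^5 s ÷ 3600 s/hour = 82.05 hours.

t = 82.05 hours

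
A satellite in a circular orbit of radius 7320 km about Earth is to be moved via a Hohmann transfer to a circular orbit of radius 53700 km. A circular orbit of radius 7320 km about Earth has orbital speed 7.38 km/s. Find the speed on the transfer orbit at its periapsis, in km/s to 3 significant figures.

From the circular-orbit relation v² = μ/r at r = 7320 km: μ = v²r = (7.38)² × 7320 = 3.98679×10^5 km³/s².
Semi-major axis of the transfer orbit: a_t = (7320 + 53700)/2 = 30510 km.
At periapsis, r = 7320 km.
Vis-viva: v = √[μ(2/r − 1/a_t)] = √[3.98679×10^5 × (2/7320 − 1/30510)] = 9.791 km/s.

v = 9.79 km/s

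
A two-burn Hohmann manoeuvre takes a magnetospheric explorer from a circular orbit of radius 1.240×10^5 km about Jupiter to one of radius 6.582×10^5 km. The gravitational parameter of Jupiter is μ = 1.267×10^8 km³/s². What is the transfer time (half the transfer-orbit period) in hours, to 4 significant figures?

t = 18.96 hours

The Hohmann ellipse has a_t = (r₁ + r₂)/2 = 3.911×10^5 km.
By Kepler's third law the transfer-orbit period is T = 2π√(a_t³/μ), so t = T/2 = 68260 s.
Converting: 68260 s ÷ 3600 s/hour = 18.96 hours.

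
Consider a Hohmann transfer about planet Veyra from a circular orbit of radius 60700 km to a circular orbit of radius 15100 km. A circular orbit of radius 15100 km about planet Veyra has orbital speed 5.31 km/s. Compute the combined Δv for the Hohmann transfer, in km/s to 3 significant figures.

Δv = 2.39 km/s

From the circular-orbit relation v² = μ/r at r = 15100 km: μ = v²r = (5.31)² × 15100 = 4.25761×10^5 km³/s².
Semi-major axis of the transfer orbit: a_t = (60700 + 15100)/2 = 37900 km.
At r₁ the circular-orbit speed is v₁ = √(μ/r₁) = 2.6484 km/s.
On the transfer ellipse at r₁, vis-viva equation gives v_a = √[μ(2/r₁ − 1/a_t)] = 1.6717 km/s.
First burn Δv₁ = |v_a − v₁| = 0.9767 km/s.
Circular speed at r₂: v₂ = √(μ/r₂) = 5.310 km/s.
Transfer-orbit speed at r₂: v_p = √[μ(2/r₂ − 1/a_t)] = 6.720 km/s.
Second burn Δv₂ = |v₂ − v_p| = 1.410 km/s.
Total Δv = Δv₁ + Δv₂ = 2.387 km/s.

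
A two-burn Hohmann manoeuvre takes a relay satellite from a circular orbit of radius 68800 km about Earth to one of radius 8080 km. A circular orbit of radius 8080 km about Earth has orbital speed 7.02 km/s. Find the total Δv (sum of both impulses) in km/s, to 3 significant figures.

From the circular-orbit relation v² = μ/r at r = 8080 km: μ = v²r = (7.02)² × 8080 = 3.98186×10^5 km³/s².
Transfer-ellipse semi-major axis a_t = (r₁ + r₂)/2 = (68800 + 8080)/2 = 38440 km.
At r₁ the circular-orbit speed is v₁ = √(μ/r₁) = 2.40574 km/s.
Transfer-orbit speed at r₁ (v² = μ(2/r − 1/a)): v_a = √[μ(2/r₁ − 1/a_t)] = 1.10297 km/s.
First burn Δv₁ = |v_a − v₁| = 1.3028 km/s.
Circular speed at r₂: v₂ = √(μ/r₂) = 7.0200 km/s.
Transfer-orbit speed at r₂: v_p = √[μ(2/r₂ − 1/a_t)] = 9.3916 km/s.
Second burn Δv₂ = |v₂ − v_p| = 2.3716 km/s.
Δv = Δv₁ + Δv₂ = 1.3028 + 2.3716 = 3.674 km/s.

Δv = 3.67 km/s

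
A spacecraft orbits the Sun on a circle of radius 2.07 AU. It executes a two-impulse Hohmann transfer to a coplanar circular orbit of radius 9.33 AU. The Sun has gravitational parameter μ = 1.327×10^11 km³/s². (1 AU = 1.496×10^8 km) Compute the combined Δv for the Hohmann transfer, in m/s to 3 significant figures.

Δv = 9660 m/s

In km: r₁ = 2.07 × 1.496×10^8 = 3.09672×10^8 km; r₂ = 9.33 × 1.496×10^8 = 1.395768×10^9 km.
The Hohmann ellipse has a_t = (r₁ + r₂)/2 = 8.5272×10^8 km.
At r₁ the circular-orbit speed is v₁ = √(μ/r₁) = 20.7007 km/s.
On the transfer ellipse at r₁, vis-viva equation gives v_p = √[μ(2/r₁ − 1/a_t)] = 26.4843 km/s.
First burn Δv₁ = |v_p − v₁| = 5.7836 km/s.
At r₂, v₂ = √(μ/r₂) = 9.7505 km/s.
Transfer-orbit speed at r₂: v_a = √[μ(2/r₂ − 1/a_t)] = 5.8759 km/s.
Second burn Δv₂ = |v₂ − v_a| = 3.8746 km/s.
Total Δv = Δv₁ + Δv₂ = 9.658 km/s.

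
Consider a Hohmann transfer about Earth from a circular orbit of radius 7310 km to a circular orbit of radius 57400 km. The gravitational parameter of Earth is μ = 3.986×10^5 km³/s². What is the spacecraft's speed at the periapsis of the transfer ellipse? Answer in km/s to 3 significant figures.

v = 9.84 km/s

Semi-major axis of the transfer orbit: a_t = (7310 + 57400)/2 = 32355 km.
The periapsis of the transfer ellipse is at r = 7310 km.
Applying v² = μ(2/r − 1/a_t): v = 9.835 km/s.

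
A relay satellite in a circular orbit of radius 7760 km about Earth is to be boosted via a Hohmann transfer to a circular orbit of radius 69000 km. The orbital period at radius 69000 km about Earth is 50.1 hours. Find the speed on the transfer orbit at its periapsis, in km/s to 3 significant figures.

From Kepler's third law T² = 4π²r³/μ at r = 69000 km, T = 50.1 hours = 50.1 × 3600 s = 1.8036×10^5 s: μ = 4π²r³/T² = 3.98682×10^5 km³/s².
The Hohmann ellipse has a_t = (r₁ + r₂)/2 = 38380 km.
At periapsis, r = 7760 km.
Applying v² = μ(2/r − 1/a_t): v = 9.611 km/s.

v = 9.61 km/s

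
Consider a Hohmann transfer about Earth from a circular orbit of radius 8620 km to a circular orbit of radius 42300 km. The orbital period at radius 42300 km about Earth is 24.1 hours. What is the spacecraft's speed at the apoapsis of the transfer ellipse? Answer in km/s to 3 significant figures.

From Kepler's third law T² = 4π²r³/μ at r = 42300 km, T = 24.1 hours = 24.1 × 3600 s = 86760 s: μ = 4π²r³/T² = 3.96955×10^5 km³/s².
The Hohmann ellipse has a_t = (r₁ + r₂)/2 = 25460 km.
The apoapsis of the transfer ellipse is at r = 42300 km.
Applying v² = μ(2/r − 1/a_t): v = 1.782 km/s.

v = 1.78 km/s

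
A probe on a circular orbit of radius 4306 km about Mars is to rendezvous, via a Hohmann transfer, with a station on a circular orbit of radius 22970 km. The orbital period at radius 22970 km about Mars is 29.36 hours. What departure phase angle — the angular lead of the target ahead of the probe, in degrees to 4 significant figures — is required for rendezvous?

From Kepler's third law T² = 4π²r³/μ at r = 22970 km, T = 29.36 hours = 29.36 × 3600 s = 1.05696×10^5 s: μ = 4π²r³/T² = 42827.8 km³/s².
The Hohmann ellipse has a_t = (r₁ + r₂)/2 = 13638 km.
Transfer time t = π√(a_t³/μ) = 24178 s.
Target angular speed ω₂ = √(μ/r₂³) = 5.9446×10^-5 rad/s.
Angle swept by the target during transfer: ω₂·t = 1.4373 rad = 82.35°.
Arrival is 180° from departure on the ellipse, so φ = 180° − 82.35° = 97.65°.

φ = 97.65°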